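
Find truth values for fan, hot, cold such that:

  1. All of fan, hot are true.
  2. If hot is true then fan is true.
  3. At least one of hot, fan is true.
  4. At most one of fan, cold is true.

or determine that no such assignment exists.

fan = True, hot = True, cold = False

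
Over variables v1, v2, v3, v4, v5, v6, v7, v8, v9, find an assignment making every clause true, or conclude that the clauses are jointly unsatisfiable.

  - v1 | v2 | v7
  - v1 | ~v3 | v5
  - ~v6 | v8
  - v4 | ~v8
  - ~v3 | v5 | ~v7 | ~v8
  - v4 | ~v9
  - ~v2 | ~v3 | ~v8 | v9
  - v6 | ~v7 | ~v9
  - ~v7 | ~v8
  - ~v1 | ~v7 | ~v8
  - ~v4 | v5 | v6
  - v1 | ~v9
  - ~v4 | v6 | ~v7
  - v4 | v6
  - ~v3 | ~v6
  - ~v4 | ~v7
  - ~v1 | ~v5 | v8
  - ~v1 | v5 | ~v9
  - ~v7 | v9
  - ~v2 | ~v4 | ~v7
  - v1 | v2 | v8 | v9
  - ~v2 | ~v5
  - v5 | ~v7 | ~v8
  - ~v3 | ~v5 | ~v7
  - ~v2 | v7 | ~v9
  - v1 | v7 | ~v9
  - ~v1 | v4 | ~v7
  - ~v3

v1 = False, v2 = True, v3 = False, v4 = True, v5 = False, v6 = True, v7 = False, v8 = True, v9 = False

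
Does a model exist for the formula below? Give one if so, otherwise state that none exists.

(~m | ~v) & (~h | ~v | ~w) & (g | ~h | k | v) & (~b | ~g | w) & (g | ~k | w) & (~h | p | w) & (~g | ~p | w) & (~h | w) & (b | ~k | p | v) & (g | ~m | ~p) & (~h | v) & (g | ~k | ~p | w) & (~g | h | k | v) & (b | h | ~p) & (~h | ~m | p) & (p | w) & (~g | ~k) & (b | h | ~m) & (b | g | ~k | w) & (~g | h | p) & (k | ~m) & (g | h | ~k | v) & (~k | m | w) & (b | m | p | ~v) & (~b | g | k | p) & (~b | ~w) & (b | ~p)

p: True, b: True, w: False, k: False, v: False, m: False, g: False, h: False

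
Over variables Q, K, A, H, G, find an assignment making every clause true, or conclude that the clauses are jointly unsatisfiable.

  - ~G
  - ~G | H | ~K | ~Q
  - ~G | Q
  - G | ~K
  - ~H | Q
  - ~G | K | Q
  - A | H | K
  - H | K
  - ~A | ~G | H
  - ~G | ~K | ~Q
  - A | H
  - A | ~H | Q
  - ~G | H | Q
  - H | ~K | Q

Unit clause (~G) forces G = False.
In (G | ~K) only ~K is left, so K = False.
In (H | K) only H is left, so H = True.
In (~H | Q) only Q is left, so Q = True.
Set A = False.
All clauses satisfied.

Q=T, K=F, A=F, H=T, G=F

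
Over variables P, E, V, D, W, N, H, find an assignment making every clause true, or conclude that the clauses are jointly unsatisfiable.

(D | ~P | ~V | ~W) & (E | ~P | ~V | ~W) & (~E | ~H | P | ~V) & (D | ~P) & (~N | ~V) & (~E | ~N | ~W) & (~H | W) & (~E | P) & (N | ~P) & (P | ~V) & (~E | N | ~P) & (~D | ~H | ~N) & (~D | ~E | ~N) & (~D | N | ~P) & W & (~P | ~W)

Unit clause (W) forces W = True.
In (~P | ~W) only ~P is left, so P = False.
In (~E | P) only ~E is left, so E = False.
In (P | ~V) only ~V is left, so V = False.
Set D = False.
Set N = False.
Set H = False.
All clauses satisfied.

P=F, E=F, V=F, D=F, W=T, N=F, H=F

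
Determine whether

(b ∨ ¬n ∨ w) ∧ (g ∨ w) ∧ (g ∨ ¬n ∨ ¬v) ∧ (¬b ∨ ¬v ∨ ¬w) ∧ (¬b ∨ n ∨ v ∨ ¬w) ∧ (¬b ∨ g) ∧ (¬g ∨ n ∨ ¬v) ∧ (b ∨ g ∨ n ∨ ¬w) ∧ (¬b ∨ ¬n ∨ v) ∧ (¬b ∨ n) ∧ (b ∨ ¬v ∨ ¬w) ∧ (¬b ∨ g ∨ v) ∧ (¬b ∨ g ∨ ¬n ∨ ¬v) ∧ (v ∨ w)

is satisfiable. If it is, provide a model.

Set b = False.
Set n = True.
  then (b ∨ ¬n ∨ w) forces w = True.
  then (b ∨ ¬v ∨ ¬w) forces v = False.
Set g = True.
All clauses satisfied.

b: False; n: True; g: True; v: False; w: True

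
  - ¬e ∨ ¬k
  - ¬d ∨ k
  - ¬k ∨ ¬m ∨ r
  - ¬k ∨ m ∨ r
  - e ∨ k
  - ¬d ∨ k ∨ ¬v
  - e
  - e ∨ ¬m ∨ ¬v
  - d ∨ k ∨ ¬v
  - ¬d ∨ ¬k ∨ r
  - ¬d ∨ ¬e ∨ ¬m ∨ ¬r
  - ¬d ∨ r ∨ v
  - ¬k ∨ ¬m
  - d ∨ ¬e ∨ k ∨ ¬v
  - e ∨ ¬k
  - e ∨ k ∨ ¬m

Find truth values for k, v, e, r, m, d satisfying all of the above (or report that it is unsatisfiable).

Unit clause (e) forces e = True.
In (¬e ∨ ¬k) only ¬k is left, so k = False.
In (¬d ∨ k) only ¬d is left, so d = False.
In (d ∨ k ∨ ¬v) only ¬v is left, so v = False.
Set r = False.
Set m = True.
All clauses satisfied.

k = False, v = False, e = True, r = False, m = True, d = False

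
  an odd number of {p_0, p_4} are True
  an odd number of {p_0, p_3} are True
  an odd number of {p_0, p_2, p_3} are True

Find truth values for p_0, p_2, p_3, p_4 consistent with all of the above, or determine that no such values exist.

p_0: True, p_2: False, p_3: False, p_4: False

{p_0, p_4}: 1 true → odd ✓
{p_0, p_3}: 1 true → odd ✓
{p_0, p_2, p_3}: 1 true → odd ✓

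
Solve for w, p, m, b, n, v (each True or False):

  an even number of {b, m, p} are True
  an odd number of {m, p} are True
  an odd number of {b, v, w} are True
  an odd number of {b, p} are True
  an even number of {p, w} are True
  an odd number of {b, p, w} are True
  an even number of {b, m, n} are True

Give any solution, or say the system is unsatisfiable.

w: False; p: False; m: True; b: True; n: False; v: False

{b, m, p}: 2 true → even ✓
{m, p}: 1 true → odd ✓
{b, v, w}: 1 true → odd ✓
{b, p}: 1 true → odd ✓
{p, w}: 0 true → even ✓
{b, p, w}: 1 true → odd ✓
{b, m, n}: 2 true → even ✓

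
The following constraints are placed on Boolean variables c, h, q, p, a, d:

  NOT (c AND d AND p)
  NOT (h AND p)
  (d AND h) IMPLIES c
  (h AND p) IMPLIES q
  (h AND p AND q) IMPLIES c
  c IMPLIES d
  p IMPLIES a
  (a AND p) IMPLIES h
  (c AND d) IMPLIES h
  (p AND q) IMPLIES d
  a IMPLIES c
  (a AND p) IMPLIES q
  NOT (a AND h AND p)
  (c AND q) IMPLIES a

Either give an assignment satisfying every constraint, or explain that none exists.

c = False; h = False; q = True; p = False; a = False; d = True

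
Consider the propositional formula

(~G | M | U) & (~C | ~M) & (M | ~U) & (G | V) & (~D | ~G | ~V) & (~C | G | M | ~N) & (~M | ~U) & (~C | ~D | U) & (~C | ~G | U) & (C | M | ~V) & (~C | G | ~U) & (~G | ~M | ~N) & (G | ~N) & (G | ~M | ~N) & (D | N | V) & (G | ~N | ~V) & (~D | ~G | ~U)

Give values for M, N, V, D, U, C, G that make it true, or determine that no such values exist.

Set M = False.
  then (M | ~U) forces U = False.
  then (~G | M | U) forces G = False.
  then (G | V) forces V = True.
  then (C | M | ~V) forces C = True.
  then (G | ~N) forces N = False.
  then (~C | ~D | U) forces D = False.
All clauses satisfied.

M = False, N = False, V = True, D = False, U = False, C = True, G = False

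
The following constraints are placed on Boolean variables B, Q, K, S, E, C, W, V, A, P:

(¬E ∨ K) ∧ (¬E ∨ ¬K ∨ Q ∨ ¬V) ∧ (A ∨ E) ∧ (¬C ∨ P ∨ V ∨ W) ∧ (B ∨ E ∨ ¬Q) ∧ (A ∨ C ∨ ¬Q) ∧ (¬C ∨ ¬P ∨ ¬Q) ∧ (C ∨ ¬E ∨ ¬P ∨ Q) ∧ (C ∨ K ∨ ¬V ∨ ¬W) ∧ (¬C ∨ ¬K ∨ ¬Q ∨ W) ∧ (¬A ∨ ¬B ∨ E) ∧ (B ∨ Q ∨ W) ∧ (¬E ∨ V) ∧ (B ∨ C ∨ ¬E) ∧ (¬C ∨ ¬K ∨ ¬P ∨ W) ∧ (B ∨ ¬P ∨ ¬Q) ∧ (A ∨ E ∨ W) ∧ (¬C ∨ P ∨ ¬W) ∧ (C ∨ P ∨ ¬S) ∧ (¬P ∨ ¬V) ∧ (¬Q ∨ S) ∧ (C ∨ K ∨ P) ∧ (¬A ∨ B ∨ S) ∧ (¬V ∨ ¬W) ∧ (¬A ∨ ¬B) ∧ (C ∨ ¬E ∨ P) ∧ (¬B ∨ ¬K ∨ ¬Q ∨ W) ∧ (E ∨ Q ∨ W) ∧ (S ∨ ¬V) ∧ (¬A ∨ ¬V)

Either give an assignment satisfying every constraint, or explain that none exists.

Set B = False.
Set Q = False.
  then (B ∨ Q ∨ W) forces W = True.
  then (¬V ∨ ¬W) forces V = False.
  then (¬E ∨ V) forces E = False.
  then (A ∨ E) forces A = True.
  then (¬A ∨ B ∨ S) forces S = True.
Set K = False.
Set C = False.
  then (C ∨ P ∨ ¬S) forces P = True.
All clauses satisfied.

B=F, Q=F, K=F, S=T, E=F, C=F, W=T, V=F, A=T, P=T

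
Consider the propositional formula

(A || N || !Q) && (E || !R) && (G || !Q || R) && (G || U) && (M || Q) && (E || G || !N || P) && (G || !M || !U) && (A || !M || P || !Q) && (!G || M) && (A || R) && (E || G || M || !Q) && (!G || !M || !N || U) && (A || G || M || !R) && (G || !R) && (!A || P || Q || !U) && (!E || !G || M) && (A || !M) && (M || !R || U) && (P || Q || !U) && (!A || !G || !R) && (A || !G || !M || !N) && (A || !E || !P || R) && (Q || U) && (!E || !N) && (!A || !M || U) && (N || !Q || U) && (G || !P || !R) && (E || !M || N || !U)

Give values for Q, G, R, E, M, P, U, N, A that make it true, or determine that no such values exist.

Set Q = False.
  then (M || Q) forces M = True.
  then (A || !M) forces A = True.
  then (Q || U) forces U = True.
  then (G || !M || !U) forces G = True.
  then (!A || P || Q || !U) forces P = True.
  then (!A || !G || !R) forces R = False.
Set E = True.
  then (!E || !N) forces N = False.
All clauses satisfied.

Q = False; G = True; R = False; E = True; M = True; P = True; U = True; N = False; A = True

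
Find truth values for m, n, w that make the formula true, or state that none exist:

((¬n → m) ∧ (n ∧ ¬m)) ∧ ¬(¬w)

m: False; n: True; w: True

  (¬n → m) ∧ (n ∧ ¬m) = True
    ¬n → m = True
      ¬n = False
    n ∧ ¬m = True
      ¬m = True
  ¬(¬w) = True
    ¬w = False
Both conjuncts True, so the formula holds.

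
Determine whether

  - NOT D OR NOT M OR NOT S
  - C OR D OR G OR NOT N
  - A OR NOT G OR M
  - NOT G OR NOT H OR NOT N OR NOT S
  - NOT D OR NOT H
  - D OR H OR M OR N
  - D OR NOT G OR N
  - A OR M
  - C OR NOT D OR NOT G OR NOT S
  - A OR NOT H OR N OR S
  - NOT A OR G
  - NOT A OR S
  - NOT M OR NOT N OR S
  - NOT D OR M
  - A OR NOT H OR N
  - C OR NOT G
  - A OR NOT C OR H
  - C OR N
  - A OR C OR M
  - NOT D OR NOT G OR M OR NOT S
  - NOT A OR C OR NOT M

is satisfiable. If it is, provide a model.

Set N = True.
Set G = True.
  then (C OR NOT G) forces C = True.
Try S = False:
  (NOT A OR S) forces A = False.
  (A OR NOT G OR M) forces M = True.
  clause (NOT M OR NOT N OR S) is falsified — backtrack.
So S = True.
  then (NOT G OR NOT H OR NOT N OR NOT S) forces H = False.
  then (A OR NOT C OR H) forces A = True.
Set M = True.
  then (NOT D OR NOT M OR NOT S) forces D = False.
All clauses satisfied.

N = True; G = True; S = True; A = True; H = False; C = True; M = True; D = False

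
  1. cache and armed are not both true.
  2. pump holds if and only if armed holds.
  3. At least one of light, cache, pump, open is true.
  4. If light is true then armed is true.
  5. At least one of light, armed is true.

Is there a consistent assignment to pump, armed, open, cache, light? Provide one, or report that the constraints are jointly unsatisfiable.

pump = True, armed = True, open = False, cache = False, light = True

  (1) cache=F, armed=T — not both ✓
  (2) pump=T, armed=T — same ✓
  (3) {light, cache, pump, open}: 2 true — at least one ✓
  (4) light=T ⇒ armed: T ✓
  (5) {light, armed}: 2 true — at least one ✓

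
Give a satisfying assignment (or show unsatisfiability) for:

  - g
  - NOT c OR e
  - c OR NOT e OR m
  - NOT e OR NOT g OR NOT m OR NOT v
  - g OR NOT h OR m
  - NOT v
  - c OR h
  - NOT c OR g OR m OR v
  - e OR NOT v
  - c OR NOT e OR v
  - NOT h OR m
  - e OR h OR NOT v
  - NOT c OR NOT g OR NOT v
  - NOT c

g: True; h: True; c: False; m: True; e: False; v: False

Unit clause (g) forces g = True.
Unit clause (NOT v) forces v = False.
Unit clause (NOT c) forces c = False.
In (c OR h) only h is left, so h = True.
In (c OR NOT e OR v) only NOT e is left, so e = False.
In (NOT h OR m) only m is left, so m = True.
All clauses satisfied.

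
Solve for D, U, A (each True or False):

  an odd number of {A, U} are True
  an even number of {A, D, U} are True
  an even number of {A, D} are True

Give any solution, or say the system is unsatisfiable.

D=T; U=F; A=T

{A, U}: 1 true → odd ✓
{A, D, U}: 2 true → even ✓
{A, D}: 2 true → even ✓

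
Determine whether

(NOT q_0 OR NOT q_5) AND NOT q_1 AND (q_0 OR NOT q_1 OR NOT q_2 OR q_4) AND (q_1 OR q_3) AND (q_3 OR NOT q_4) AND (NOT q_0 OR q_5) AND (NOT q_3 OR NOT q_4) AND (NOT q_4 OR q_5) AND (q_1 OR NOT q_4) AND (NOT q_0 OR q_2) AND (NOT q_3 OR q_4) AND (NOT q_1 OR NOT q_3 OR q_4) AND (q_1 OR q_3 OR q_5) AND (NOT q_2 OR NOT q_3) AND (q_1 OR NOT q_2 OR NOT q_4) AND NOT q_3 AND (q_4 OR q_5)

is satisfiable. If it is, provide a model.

Case q_1 = True:
  Clause (NOT q_1) is falsified — contradiction.
Case q_1 = False:
  (q_1 OR q_3) forces q_3 = True.
  Clause (NOT q_3) is falsified — contradiction.
Both cases fail, so the formula is unsatisfiable.

No satisfying assignment exists.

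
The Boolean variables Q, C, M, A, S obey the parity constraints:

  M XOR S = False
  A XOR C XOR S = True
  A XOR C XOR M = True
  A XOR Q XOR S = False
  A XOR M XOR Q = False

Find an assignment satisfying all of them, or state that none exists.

Q: True; C: False; M: True; A: False; S: True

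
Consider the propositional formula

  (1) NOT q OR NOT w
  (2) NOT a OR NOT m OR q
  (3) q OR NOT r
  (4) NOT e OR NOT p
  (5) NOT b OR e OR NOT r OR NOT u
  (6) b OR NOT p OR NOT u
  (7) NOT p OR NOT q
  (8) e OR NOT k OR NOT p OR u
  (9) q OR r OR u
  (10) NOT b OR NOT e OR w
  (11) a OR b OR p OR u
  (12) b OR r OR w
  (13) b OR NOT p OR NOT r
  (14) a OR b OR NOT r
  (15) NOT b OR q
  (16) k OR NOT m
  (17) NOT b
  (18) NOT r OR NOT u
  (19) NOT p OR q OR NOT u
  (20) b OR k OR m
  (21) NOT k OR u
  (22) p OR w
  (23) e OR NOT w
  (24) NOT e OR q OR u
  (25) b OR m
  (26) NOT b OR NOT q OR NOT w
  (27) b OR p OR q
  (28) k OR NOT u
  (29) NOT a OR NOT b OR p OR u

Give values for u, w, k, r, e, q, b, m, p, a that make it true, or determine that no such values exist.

Unsatisfiable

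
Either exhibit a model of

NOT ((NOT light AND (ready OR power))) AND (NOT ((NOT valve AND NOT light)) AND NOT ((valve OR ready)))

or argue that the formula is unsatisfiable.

valve=F; ready=F; power=F; light=T

  NOT ((NOT light AND (ready OR power))) = True
    NOT light AND (ready OR power) = False
      NOT light = False
      ready OR power = False
  NOT ((NOT valve AND NOT light)) AND NOT ((valve OR ready)) = True
    NOT ((NOT valve AND NOT light)) = True
      NOT valve AND NOT light = False
        NOT valve = True
        NOT light = False
    NOT ((valve OR ready)) = True
      valve OR ready = False
Both conjuncts True, so the formula holds.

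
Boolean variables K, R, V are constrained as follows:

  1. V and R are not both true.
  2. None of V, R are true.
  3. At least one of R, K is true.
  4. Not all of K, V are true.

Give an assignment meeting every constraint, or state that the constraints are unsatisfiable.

K = True, R = False, V = False

  (1) V=F, R=F — not both ✓
  (2) {V, R}: 0 true — none ✓
  (3) {R, K}: 1 true — at least one ✓
  (4) {K, V}: 1/2 true — not all ✓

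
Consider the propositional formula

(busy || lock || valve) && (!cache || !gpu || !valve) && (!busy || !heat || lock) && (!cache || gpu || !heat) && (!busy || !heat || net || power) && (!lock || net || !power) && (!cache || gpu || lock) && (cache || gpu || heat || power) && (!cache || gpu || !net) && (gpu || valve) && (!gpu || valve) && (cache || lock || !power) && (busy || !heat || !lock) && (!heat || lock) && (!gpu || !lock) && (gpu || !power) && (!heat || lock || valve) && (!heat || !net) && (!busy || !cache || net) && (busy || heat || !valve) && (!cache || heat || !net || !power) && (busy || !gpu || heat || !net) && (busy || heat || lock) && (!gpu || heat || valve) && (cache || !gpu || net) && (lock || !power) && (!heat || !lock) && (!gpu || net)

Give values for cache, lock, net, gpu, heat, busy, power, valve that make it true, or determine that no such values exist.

cache=F, lock=F, net=T, gpu=T, heat=F, busy=T, power=F, valve=T

Set cache = False.
Set lock = False.
  then (cache || lock || !power) forces power = False.
  then (!heat || lock) forces heat = False.
  then (busy || heat || lock) forces busy = True.
  then (cache || gpu || heat || power) forces gpu = True.
  then (!gpu || valve) forces valve = True.
  then (cache || !gpu || net) forces net = True.
All clauses satisfied.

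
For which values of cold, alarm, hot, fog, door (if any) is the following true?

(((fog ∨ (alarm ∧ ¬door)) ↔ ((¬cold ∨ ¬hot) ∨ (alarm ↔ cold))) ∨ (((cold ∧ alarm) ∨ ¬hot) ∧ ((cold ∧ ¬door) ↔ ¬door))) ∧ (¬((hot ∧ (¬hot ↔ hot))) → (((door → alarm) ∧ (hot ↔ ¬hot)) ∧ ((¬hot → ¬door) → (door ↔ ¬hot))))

The conjunct ¬((hot ∧ (¬hot ↔ hot))) → (((door → alarm) ∧ (hot ↔ ¬hot)) ∧ ((¬hot → ¬door) → (door ↔ ¬hot))) is unsatisfiable on its own:
  alarm=F, hot=F, door=F: evaluates to False.
  alarm=F, hot=F, door=T: evaluates to False.
  alarm=F, hot=T, door=F: evaluates to False.
  alarm=F, hot=T, door=T: evaluates to False.
  alarm=T, hot=F, door=F: evaluates to False.
  alarm=T, hot=F, door=T: evaluates to False.
  alarm=T, hot=T, door=F: evaluates to False.
  alarm=T, hot=T, door=T: evaluates to False.
So the whole conjunction is unsatisfiable.

Unsatisfiable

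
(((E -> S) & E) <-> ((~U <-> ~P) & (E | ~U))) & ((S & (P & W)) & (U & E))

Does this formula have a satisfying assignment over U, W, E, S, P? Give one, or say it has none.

U = True; W = True; E = True; S = True; P = True

  ((E -> S) & E) <-> ((~U <-> ~P) & (E | ~U)) = True
    (E -> S) & E = True
      E -> S = True
    (~U <-> ~P) & (E | ~U) = True
      ~U <-> ~P = True
        ~U = False
        ~P = False
      E | ~U = True
        ~U = False
  (S & (P & W)) & (U & E) = True
    S & (P & W) = True
      P & W = True
    U & E = True
Both conjuncts True, so the formula holds.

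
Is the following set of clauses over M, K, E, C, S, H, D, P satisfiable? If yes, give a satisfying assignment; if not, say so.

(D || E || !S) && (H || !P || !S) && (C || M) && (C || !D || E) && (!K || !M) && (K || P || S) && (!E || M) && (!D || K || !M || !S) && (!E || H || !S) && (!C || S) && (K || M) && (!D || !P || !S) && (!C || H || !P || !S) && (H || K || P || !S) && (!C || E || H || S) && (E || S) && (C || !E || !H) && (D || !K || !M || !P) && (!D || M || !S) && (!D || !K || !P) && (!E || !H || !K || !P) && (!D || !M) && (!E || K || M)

Try M = False:
  (C || M) forces C = True.
  (!E || M) forces E = False.
  (!C || S) forces S = True.
  (D || E || !S) forces D = True.
  clause (!D || M || !S) is falsified — backtrack.
So M = True.
  then (!K || !M) forces K = False.
  then (!D || !M) forces D = False.
Set E = True.
Set C = False.
  then (C || !E || !H) forces H = False.
  then (!E || H || !S) forces S = False.
  then (K || P || S) forces P = True.
All clauses satisfied.

M = True, K = False, E = True, C = False, S = False, H = False, D = False, P = True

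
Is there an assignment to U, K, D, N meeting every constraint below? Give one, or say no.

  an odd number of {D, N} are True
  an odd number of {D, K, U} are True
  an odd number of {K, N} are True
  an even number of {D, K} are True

U = True; K = False; D = False; N = True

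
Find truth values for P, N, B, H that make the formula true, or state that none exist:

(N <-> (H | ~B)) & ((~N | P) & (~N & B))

P = True; N = False; B = True; H = False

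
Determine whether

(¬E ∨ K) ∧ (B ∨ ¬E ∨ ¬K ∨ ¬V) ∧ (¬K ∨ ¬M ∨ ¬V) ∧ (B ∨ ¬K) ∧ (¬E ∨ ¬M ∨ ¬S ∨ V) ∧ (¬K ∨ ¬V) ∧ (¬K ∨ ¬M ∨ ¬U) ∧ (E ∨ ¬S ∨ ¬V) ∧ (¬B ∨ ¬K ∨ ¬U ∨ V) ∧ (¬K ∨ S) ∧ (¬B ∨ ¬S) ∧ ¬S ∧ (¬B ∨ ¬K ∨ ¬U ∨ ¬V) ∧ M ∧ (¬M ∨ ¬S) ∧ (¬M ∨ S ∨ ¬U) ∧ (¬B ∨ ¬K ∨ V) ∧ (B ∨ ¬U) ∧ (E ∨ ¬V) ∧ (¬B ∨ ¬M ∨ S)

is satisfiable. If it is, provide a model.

Unit clause (¬S) forces S = False.
Unit clause (M) forces M = True.
In (¬M ∨ S ∨ ¬U) only ¬U is left, so U = False.
In (¬B ∨ ¬M ∨ S) only ¬B is left, so B = False.
In (B ∨ ¬K) only ¬K is left, so K = False.
In (¬E ∨ K) only ¬E is left, so E = False.
In (E ∨ ¬V) only ¬V is left, so V = False.
All clauses satisfied.

S=F, M=T, U=F, E=F, K=F, B=F, V=F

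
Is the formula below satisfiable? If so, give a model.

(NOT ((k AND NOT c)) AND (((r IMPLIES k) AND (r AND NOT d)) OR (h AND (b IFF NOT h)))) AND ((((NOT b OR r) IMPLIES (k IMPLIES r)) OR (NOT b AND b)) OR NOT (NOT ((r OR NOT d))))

r: False; k: False; c: True; d: False; h: True; b: False

  NOT ((k AND NOT c)) AND (((r IMPLIES k) AND (r AND NOT d)) OR (h AND (b IFF NOT h))) = True
    NOT ((k AND NOT c)) = True
      k AND NOT c = False
        NOT c = False
    ((r IMPLIES k) AND (r AND NOT d)) OR (h AND (b IFF NOT h)) = True
      (r IMPLIES k) AND (r AND NOT d) = False
        r IMPLIES k = True
        r AND NOT d = False
          NOT d = True
      h AND (b IFF NOT h) = True
        b IFF NOT h = True
          NOT h = False
  (((NOT b OR r) IMPLIES (k IMPLIES r)) OR (NOT b AND b)) OR NOT (NOT ((r OR NOT d))) = True
    ((NOT b OR r) IMPLIES (k IMPLIES r)) OR (NOT b AND b) = True
      (NOT b OR r) IMPLIES (k IMPLIES r) = True
        NOT b OR r = True
          NOT b = True
        k IMPLIES r = True
      NOT b AND b = False
        NOT b = True
    NOT (NOT ((r OR NOT d))) = True
      NOT ((r OR NOT d)) = False
        r OR NOT d = True
          NOT d = True
Both conjuncts True, so the formula holds.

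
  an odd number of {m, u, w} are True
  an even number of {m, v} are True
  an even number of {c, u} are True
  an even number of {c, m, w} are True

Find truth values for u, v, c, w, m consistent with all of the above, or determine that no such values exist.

Adding constraints 1, 3, 4 mod 2: every variable appears an even number of times on the left, so the left side is 0.
But the right sides sum to 1 (mod 2). 0 ≠ 1 — the system is inconsistent.

The formula is unsatisfiable.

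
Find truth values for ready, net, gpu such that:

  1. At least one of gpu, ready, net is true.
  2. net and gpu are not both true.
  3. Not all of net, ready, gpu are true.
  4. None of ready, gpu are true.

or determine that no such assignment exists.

ready = False, net = True, gpu = False

  (1) {gpu, ready, net}: 1 true — at least one ✓
  (2) net=T, gpu=F — not both ✓
  (3) {net, ready, gpu}: 1/3 true — not all ✓
  (4) {ready, gpu}: 0 true — none ✓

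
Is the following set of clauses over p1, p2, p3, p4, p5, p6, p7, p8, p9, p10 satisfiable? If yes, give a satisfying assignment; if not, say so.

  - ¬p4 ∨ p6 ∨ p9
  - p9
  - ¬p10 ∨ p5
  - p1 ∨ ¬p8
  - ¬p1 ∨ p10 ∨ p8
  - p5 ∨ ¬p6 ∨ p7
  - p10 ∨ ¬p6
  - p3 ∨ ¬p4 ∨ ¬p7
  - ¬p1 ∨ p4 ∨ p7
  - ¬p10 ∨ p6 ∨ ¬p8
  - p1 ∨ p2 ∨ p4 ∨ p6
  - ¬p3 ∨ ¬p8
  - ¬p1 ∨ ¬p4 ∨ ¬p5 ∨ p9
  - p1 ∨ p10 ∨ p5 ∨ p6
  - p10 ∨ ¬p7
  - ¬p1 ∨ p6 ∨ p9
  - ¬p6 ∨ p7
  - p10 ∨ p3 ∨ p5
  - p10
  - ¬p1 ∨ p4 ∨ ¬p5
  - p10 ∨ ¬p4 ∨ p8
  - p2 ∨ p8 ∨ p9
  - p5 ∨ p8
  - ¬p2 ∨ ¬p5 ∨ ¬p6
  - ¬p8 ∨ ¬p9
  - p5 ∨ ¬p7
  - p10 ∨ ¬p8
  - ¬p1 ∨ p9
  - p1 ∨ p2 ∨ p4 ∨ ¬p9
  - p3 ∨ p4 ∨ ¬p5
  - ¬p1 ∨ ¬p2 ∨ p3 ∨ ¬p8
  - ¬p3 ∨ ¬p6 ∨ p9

p1=F, p2=T, p3=F, p4=T, p5=T, p6=F, p7=F, p8=F, p9=T, p10=T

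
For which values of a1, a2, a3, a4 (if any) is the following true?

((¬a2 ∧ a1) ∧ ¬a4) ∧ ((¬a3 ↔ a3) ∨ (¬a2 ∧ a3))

a1 = True, a2 = False, a3 = True, a4 = False

  (¬a2 ∧ a1) ∧ ¬a4 = True
    ¬a2 ∧ a1 = True
      ¬a2 = True
    ¬a4 = True
  (¬a3 ↔ a3) ∨ (¬a2 ∧ a3) = True
    ¬a3 ↔ a3 = False
      ¬a3 = False
    ¬a2 ∧ a3 = True
      ¬a2 = True
Both conjuncts True, so the formula holds.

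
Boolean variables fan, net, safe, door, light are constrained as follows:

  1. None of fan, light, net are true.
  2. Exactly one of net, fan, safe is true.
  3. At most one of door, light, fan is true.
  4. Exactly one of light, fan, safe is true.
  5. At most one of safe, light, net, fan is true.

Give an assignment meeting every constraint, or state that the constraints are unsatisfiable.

fan: False; net: False; safe: True; door: True; light: False

  (1) {fan, light, net}: 0 true — none ✓
  (2) {net, fan, safe}: 1 true — exactly one ✓
  (3) {door, light, fan}: 1 true — at most one ✓
  (4) {light, fan, safe}: 1 true — exactly one ✓
  (5) {safe, light, net, fan}: 1 true — at most one ✓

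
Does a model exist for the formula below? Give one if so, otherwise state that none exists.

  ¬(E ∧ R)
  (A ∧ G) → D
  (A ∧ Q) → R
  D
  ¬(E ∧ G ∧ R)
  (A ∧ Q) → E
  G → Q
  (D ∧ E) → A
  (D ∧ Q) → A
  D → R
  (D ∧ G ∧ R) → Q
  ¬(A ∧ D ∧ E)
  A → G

Unit clause (D) forces D = True.
In (¬D ∨ R) only R is left, so R = True.
In (¬E ∨ ¬R) only ¬E is left, so E = False.
Try Q = True:
  (A ∨ ¬D ∨ ¬Q) forces A = True.
  clause (¬A ∨ E ∨ ¬Q) is falsified — backtrack.
So Q = False.
  then (¬D ∨ ¬G ∨ Q ∨ ¬R) forces G = False.
  then (¬A ∨ G) forces A = False.
All clauses satisfied.

R = True, D = True, Q = False, E = False, G = False, A = False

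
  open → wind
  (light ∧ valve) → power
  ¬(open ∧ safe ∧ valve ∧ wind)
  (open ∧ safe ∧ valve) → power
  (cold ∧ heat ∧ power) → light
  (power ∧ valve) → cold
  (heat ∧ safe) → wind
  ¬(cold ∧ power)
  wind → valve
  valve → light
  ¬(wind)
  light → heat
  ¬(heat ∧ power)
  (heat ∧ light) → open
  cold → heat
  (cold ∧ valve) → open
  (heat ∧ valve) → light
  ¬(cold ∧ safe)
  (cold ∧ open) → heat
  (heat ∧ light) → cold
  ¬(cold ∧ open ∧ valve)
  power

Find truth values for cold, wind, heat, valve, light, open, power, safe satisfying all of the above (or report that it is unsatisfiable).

Unit clause (power) forces power = True.
In (¬cold ∨ ¬power) only ¬cold is left, so cold = False.
In (¬heat ∨ ¬power) only ¬heat is left, so heat = False.
In (heat ∨ ¬light) only ¬light is left, so light = False.
In (cold ∨ ¬power ∨ ¬valve) only ¬valve is left, so valve = False.
Unit clause (¬wind) forces wind = False.
In (¬open ∨ wind) only ¬open is left, so open = False.
Set safe = True.
All clauses satisfied.

cold: False, wind: False, heat: False, valve: False, light: False, open: False, power: True, safe: True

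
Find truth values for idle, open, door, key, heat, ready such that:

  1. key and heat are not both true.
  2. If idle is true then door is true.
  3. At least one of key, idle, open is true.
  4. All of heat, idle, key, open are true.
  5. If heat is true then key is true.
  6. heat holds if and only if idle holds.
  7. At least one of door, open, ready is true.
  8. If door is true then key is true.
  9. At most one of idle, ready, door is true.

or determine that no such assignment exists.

Unsatisfiable — no assignment works.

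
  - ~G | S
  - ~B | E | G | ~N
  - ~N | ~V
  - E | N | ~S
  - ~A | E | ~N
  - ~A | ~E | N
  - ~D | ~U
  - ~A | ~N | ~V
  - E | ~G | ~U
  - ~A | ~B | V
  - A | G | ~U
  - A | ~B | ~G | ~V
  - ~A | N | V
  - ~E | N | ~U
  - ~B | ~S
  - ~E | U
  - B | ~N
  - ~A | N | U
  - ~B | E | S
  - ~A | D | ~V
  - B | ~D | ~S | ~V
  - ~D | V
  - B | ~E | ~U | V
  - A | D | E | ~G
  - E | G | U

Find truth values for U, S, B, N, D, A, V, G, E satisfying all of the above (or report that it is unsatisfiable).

No satisfying assignment exists.

Case N = True:
  (~N | ~V) forces V = False.
  (B | ~N) forces B = True.
  (~A | ~B | V) forces A = False.
  (~B | ~S) forces S = False.
  (~G | S) forces G = False.
  (~B | E | G | ~N) forces E = True.
  (A | G | ~U) forces U = False.
  Clause (~E | U) is falsified — contradiction.
Case N = False:
  If E = True:
    (~A | ~E | N) forces A = False.
    (~E | N | ~U) forces U = False.
    clause (~E | U) is falsified.
  If E = False:
    (E | N | ~S) forces S = False.
    (~G | S) forces G = False.
    (~B | E | S) forces B = False.
    (E | G | U) forces U = True.
    (~D | ~U) forces D = False.
    (A | G | ~U) forces A = True.
    (~A | N | V) forces V = True.
    clause (~A | D | ~V) is falsified.
  Every sub-case reaches a contradiction.
Both cases fail, so the formula is unsatisfiable.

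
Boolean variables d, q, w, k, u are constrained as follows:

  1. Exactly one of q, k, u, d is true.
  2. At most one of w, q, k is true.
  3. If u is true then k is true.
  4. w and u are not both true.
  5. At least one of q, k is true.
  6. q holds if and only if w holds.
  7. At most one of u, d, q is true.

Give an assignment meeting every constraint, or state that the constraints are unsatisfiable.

d: False, q: False, w: False, k: True, u: False

  (1) {q, k, u, d}: 1 true — exactly one ✓
  (2) {w, q, k}: 1 true — at most one ✓
  (3) u=F ⇒ k: vacuous ✓
  (4) w=F, u=F — not both ✓
  (5) {q, k}: 1 true — at least one ✓
  (6) q=F, w=F — same ✓
  (7) {u, d, q}: 0 true — at most one ✓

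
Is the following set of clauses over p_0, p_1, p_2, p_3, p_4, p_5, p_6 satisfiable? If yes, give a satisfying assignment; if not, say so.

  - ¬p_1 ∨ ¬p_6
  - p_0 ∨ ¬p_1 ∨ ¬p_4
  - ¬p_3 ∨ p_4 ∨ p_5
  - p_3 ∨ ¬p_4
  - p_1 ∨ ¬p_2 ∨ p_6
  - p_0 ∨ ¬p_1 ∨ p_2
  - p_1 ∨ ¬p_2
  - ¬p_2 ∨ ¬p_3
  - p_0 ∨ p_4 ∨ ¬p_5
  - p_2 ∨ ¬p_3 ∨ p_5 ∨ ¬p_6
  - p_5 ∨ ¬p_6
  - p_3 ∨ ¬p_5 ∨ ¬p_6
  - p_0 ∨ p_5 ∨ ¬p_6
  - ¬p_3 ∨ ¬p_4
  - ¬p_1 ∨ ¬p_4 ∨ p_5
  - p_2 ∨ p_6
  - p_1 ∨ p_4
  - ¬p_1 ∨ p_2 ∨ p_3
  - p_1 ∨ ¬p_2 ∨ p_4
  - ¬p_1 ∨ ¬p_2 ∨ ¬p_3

p_0: False, p_1: True, p_2: True, p_3: False, p_4: False, p_5: False, p_6: False

Set p_0 = False.
Set p_1 = True.
  then (¬p_1 ∨ ¬p_6) forces p_6 = False.
  then (p_0 ∨ ¬p_1 ∨ ¬p_4) forces p_4 = False.
  then (p_0 ∨ ¬p_1 ∨ p_2) forces p_2 = True.
  then (¬p_2 ∨ ¬p_3) forces p_3 = False.
  then (p_0 ∨ p_4 ∨ ¬p_5) forces p_5 = False.
All clauses satisfied.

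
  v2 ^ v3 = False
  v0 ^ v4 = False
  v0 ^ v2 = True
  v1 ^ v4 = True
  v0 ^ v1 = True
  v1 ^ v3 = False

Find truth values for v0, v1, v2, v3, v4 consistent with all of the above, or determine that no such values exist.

v0=T; v1=F; v2=F; v3=F; v4=T

v2 ^ v3 = F ^ F = False ✓
v0 ^ v4 = T ^ T = False ✓
v0 ^ v2 = T ^ F = True ✓
v1 ^ v4 = F ^ T = True ✓
v0 ^ v1 = T ^ F = True ✓
v1 ^ v3 = F ^ F = False ✓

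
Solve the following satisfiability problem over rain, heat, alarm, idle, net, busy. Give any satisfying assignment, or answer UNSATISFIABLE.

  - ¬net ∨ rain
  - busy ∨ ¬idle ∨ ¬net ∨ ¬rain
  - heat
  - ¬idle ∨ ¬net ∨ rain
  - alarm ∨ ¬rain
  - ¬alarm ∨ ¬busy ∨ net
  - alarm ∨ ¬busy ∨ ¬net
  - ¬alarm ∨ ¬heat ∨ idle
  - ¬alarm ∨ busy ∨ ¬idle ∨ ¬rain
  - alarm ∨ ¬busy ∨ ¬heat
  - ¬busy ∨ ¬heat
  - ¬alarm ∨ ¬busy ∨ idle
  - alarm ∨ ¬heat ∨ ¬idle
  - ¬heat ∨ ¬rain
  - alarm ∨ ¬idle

Unit clause (heat) forces heat = True.
In (¬busy ∨ ¬heat) only ¬busy is left, so busy = False.
In (¬heat ∨ ¬rain) only ¬rain is left, so rain = False.
In (¬net ∨ rain) only ¬net is left, so net = False.
Set alarm = True.
  then (¬alarm ∨ ¬heat ∨ idle) forces idle = True.
All clauses satisfied.

rain = False, heat = True, alarm = True, idle = True, net = False, busy = False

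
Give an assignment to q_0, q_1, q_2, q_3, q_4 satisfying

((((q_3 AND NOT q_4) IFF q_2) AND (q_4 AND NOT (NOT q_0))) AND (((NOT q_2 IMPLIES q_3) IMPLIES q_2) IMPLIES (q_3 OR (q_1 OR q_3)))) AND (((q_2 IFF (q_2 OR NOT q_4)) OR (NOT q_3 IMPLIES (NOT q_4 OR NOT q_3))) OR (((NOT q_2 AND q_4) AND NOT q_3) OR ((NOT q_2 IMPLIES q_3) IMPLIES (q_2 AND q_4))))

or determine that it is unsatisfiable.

q_0=T, q_1=T, q_2=F, q_3=T, q_4=T

  (((q_3 AND NOT q_4) IFF q_2) AND (q_4 AND NOT (NOT q_0))) AND (((NOT q_2 IMPLIES q_3) IMPLIES q_2) IMPLIES (q_3 OR (q_1 OR q_3))) = True
    ((q_3 AND NOT q_4) IFF q_2) AND (q_4 AND NOT (NOT q_0)) = True
      (q_3 AND NOT q_4) IFF q_2 = True
        q_3 AND NOT q_4 = False
          NOT q_4 = False
      q_4 AND NOT (NOT q_0) = True
        NOT (NOT q_0) = True
          NOT q_0 = False
    ((NOT q_2 IMPLIES q_3) IMPLIES q_2) IMPLIES (q_3 OR (q_1 OR q_3)) = True
      (NOT q_2 IMPLIES q_3) IMPLIES q_2 = False
        NOT q_2 IMPLIES q_3 = True
          NOT q_2 = True
      q_3 OR (q_1 OR q_3) = True
        q_1 OR q_3 = True
  ((q_2 IFF (q_2 OR NOT q_4)) OR (NOT q_3 IMPLIES (NOT q_4 OR NOT q_3))) OR (((NOT q_2 AND q_4) AND NOT q_3) OR ((NOT q_2 IMPLIES q_3) IMPLIES (q_2 AND q_4))) = True
    (q_2 IFF (q_2 OR NOT q_4)) OR (NOT q_3 IMPLIES (NOT q_4 OR NOT q_3)) = True
      q_2 IFF (q_2 OR NOT q_4) = True
        q_2 OR NOT q_4 = False
          NOT q_4 = False
      NOT q_3 IMPLIES (NOT q_4 OR NOT q_3) = True
        NOT q_3 = False
        NOT q_4 OR NOT q_3 = False
          NOT q_4 = False
          NOT q_3 = False
    ((NOT q_2 AND q_4) AND NOT q_3) OR ((NOT q_2 IMPLIES q_3) IMPLIES (q_2 AND q_4)) = False
      (NOT q_2 AND q_4) AND NOT q_3 = False
        NOT q_2 AND q_4 = True
          NOT q_2 = True
        NOT q_3 = False
      (NOT q_2 IMPLIES q_3) IMPLIES (q_2 AND q_4) = False
        NOT q_2 IMPLIES q_3 = True
          NOT q_2 = True
        q_2 AND q_4 = False
Both conjuncts True, so the formula holds.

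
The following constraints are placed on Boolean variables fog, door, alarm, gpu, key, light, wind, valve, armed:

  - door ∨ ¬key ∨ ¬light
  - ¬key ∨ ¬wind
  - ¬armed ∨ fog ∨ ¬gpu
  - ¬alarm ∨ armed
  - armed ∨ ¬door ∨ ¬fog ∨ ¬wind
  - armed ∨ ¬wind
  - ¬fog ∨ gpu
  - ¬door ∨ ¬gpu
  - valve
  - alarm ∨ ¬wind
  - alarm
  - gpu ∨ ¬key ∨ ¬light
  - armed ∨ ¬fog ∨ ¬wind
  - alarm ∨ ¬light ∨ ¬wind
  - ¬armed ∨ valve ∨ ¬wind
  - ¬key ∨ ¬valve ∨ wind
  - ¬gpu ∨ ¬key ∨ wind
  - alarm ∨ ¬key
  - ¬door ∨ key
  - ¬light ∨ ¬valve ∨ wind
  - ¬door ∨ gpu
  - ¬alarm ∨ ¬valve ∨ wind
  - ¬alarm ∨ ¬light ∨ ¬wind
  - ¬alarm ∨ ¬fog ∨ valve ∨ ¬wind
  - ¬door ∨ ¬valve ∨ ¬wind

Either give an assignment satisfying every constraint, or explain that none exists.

Unit clause (valve) forces valve = True.
Unit clause (alarm) forces alarm = True.
In (¬alarm ∨ ¬valve ∨ wind) only wind is left, so wind = True.
In (¬alarm ∨ ¬light ∨ ¬wind) only ¬light is left, so light = False.
In (¬door ∨ ¬valve ∨ ¬wind) only ¬door is left, so door = False.
In (¬key ∨ ¬wind) only ¬key is left, so key = False.
In (¬alarm ∨ armed) only armed is left, so armed = True.
Set fog = True.
  then (¬fog ∨ gpu) forces gpu = True.
All clauses satisfied.

fog=T; door=F; alarm=T; gpu=T; key=F; light=F; wind=T; valve=T; armed=T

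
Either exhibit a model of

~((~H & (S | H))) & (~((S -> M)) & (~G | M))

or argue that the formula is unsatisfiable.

S = True, H = True, G = False, M = False

  ~((~H & (S | H))) = True
    ~H & (S | H) = False
      ~H = False
      S | H = True
  ~((S -> M)) & (~G | M) = True
    ~((S -> M)) = True
      S -> M = False
    ~G | M = True
      ~G = True
Both conjuncts True, so the formula holds.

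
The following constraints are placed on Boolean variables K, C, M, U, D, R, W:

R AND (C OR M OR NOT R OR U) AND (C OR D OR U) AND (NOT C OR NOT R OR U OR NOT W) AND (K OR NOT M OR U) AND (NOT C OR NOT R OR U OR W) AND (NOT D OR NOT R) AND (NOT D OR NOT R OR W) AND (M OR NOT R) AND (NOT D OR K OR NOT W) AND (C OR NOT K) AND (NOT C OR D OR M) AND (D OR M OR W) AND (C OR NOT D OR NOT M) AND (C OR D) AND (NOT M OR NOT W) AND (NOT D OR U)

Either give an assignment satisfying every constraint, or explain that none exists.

Unit clause (R) forces R = True.
In (NOT D OR NOT R) only NOT D is left, so D = False.
In (M OR NOT R) only M is left, so M = True.
In (C OR D) only C is left, so C = True.
In (NOT M OR NOT W) only NOT W is left, so W = False.
In (NOT C OR NOT R OR U OR W) only U is left, so U = True.
Set K = True.
All clauses satisfied.

K = True, C = True, M = True, U = True, D = False, R = True, W = False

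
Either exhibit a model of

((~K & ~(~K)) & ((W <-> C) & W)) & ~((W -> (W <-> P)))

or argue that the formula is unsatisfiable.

Case K = True: the conjunct ~K is False.
Case K = False: the conjunct ~(~K) becomes ~(~False) = False.
Both cases fail — unsatisfiable.

Unsatisfiable — no assignment works.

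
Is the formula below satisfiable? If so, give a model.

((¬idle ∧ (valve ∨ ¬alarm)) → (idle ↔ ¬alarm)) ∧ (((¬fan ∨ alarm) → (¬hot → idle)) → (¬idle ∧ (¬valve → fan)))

idle = False, valve = True, fan = False, alarm = True, hot = False

  (¬idle ∧ (valve ∨ ¬alarm)) → (idle ↔ ¬alarm) = True
    ¬idle ∧ (valve ∨ ¬alarm) = True
      ¬idle = True
      valve ∨ ¬alarm = True
        ¬alarm = False
    idle ↔ ¬alarm = True
      ¬alarm = False
  ((¬fan ∨ alarm) → (¬hot → idle)) → (¬idle ∧ (¬valve → fan)) = True
    (¬fan ∨ alarm) → (¬hot → idle) = False
      ¬fan ∨ alarm = True
        ¬fan = True
      ¬hot → idle = False
        ¬hot = True
    ¬idle ∧ (¬valve → fan) = True
      ¬idle = True
      ¬valve → fan = True
        ¬valve = False
Both conjuncts True, so the formula holds.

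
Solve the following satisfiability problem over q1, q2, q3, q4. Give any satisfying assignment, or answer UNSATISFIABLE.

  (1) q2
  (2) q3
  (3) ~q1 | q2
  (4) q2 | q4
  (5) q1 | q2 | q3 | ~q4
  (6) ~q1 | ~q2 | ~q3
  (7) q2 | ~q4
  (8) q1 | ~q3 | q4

Unit clause (q2) forces q2 = True.
Unit clause (q3) forces q3 = True.
In (~q1 | ~q2 | ~q3) only ~q1 is left, so q1 = False.
In (q1 | ~q3 | q4) only q4 is left, so q4 = True.
Check each clause:
  (q2): q2 holds.
  (q3): q3 holds.
  (~q1 | q2): ~q1 holds.
  (q2 | q4): q2 holds.
  (q1 | q2 | q3 | ~q4): q2 holds.
  (~q1 | ~q2 | ~q3): ~q1 holds.
  (q2 | ~q4): q2 holds.
  (q1 | ~q3 | q4): q4 holds.
All clauses satisfied.

q1 = False, q2 = True, q3 = True, q4 = True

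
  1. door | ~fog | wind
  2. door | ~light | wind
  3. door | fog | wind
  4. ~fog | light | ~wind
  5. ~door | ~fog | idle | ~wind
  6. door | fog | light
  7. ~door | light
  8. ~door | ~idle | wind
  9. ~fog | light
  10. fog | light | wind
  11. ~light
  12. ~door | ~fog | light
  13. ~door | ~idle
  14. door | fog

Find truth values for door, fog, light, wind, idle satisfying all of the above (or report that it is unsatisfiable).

UNSATISFIABLE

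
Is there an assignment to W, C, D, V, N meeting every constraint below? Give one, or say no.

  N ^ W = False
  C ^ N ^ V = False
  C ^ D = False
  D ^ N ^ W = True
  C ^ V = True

W: True; C: True; D: True; V: False; N: True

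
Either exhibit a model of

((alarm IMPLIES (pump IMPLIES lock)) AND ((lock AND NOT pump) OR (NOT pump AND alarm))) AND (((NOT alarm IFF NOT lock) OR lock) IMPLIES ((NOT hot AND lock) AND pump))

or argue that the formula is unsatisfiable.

pump = False, lock = False, alarm = True, hot = True

  (alarm IMPLIES (pump IMPLIES lock)) AND ((lock AND NOT pump) OR (NOT pump AND alarm)) = True
    alarm IMPLIES (pump IMPLIES lock) = True
      pump IMPLIES lock = True
    (lock AND NOT pump) OR (NOT pump AND alarm) = True
      lock AND NOT pump = False
        NOT pump = True
      NOT pump AND alarm = True
        NOT pump = True
  ((NOT alarm IFF NOT lock) OR lock) IMPLIES ((NOT hot AND lock) AND pump) = True
    (NOT alarm IFF NOT lock) OR lock = False
      NOT alarm IFF NOT lock = False
        NOT alarm = False
        NOT lock = True
    (NOT hot AND lock) AND pump = False
      NOT hot AND lock = False
        NOT hot = False
Both conjuncts True, so the formula holds.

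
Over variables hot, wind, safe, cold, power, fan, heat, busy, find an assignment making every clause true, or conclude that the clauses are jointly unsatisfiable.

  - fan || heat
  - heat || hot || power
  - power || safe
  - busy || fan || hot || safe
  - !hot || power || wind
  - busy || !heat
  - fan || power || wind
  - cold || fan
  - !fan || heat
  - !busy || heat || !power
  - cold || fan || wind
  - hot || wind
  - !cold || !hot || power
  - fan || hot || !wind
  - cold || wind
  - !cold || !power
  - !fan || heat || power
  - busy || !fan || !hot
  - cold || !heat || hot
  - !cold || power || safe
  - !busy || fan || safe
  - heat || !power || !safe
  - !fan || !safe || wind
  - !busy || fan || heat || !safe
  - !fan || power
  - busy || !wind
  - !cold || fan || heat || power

Set hot = True.
Try wind = False:
  (!hot || power || wind) forces power = True.
  (cold || wind) forces cold = True.
  clause (!cold || !power) is falsified — backtrack.
So wind = True.
  then (busy || !wind) forces busy = True.
Set safe = False.
  then (power || safe) forces power = True.
  then (!busy || heat || !power) forces heat = True.
  then (!cold || !power) forces cold = False.
  then (!busy || fan || safe) forces fan = True.
All clauses satisfied.

hot = True, wind = True, safe = False, cold = False, power = True, fan = True, heat = True, busy = True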